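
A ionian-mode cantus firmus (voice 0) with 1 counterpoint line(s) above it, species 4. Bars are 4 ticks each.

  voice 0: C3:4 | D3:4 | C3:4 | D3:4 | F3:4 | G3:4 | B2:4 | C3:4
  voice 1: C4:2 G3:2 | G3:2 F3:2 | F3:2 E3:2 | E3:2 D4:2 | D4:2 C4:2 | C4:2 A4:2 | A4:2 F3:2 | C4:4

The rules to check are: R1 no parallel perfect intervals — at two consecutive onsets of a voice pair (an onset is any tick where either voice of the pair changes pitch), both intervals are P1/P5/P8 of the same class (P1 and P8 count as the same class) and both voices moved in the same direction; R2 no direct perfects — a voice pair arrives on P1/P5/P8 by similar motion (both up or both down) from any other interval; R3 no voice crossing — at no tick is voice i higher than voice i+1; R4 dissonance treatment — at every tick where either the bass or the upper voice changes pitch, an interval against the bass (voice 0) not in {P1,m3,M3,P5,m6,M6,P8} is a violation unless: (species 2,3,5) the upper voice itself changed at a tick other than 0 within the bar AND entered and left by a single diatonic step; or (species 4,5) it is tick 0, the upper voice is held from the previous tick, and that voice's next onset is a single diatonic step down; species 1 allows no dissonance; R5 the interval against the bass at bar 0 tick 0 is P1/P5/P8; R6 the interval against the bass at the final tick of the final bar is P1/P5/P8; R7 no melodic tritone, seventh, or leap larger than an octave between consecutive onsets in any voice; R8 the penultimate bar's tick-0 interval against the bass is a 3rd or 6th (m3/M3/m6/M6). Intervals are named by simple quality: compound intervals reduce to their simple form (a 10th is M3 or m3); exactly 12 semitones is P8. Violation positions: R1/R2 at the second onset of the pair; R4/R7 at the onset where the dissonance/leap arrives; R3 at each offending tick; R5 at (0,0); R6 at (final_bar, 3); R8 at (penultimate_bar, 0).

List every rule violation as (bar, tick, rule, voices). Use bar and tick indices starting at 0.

(3, 0, R4, (0, 1))
(3, 2, R7, (1,))
(5, 0, R4, (0, 1))
(5, 2, R4, (0, 1))
(6, 0, R4, (0, 1))
(6, 0, R8, (0, 1))
(6, 2, R4, (0, 1))
(6, 2, R7, (1,))
(7, 0, R2, (0, 1))

bar 0: v0=C3 v1=C4 downbeat P8
bar 1: v0=D3 v1=G3 downbeat P4
bar 2: v0=C3 v1=F3 downbeat P4
bar 3: v0=D3 v1=E3 downbeat M2
bar 4: v0=F3 v1=D4 downbeat M6
bar 5: v0=G3 v1=C4 downbeat P4
bar 6: v0=B2 v1=A4 downbeat m7
bar 7: v0=C3 v1=C4 downbeat P8
  -> R4 @ bar 3 tick 0 v(0, 1): D3/E3 M2 untreated
  -> R7 @ bar 3 tick 2 v(1,): E3->D4 leap 10st
  -> R4 @ bar 5 tick 0 v(0, 1): G3/C4 P4 untreated
  -> R4 @ bar 5 tick 2 v(0, 1): G3/A4 M2 untreated
  -> R4 @ bar 6 tick 0 v(0, 1): B2/A4 m7 untreated
  -> R8 @ bar 6 tick 0 v(0, 1): penult m7 not 3rd/6th
  -> R4 @ bar 6 tick 2 v(0, 1): B2/F3 TT untreated
  -> R7 @ bar 6 tick 2 v(1,): A4->F3 leap 16st
  -> R2 @ bar 7 tick 0 v(0, 1): B2/F3 TT -> C3/C4 P8 similar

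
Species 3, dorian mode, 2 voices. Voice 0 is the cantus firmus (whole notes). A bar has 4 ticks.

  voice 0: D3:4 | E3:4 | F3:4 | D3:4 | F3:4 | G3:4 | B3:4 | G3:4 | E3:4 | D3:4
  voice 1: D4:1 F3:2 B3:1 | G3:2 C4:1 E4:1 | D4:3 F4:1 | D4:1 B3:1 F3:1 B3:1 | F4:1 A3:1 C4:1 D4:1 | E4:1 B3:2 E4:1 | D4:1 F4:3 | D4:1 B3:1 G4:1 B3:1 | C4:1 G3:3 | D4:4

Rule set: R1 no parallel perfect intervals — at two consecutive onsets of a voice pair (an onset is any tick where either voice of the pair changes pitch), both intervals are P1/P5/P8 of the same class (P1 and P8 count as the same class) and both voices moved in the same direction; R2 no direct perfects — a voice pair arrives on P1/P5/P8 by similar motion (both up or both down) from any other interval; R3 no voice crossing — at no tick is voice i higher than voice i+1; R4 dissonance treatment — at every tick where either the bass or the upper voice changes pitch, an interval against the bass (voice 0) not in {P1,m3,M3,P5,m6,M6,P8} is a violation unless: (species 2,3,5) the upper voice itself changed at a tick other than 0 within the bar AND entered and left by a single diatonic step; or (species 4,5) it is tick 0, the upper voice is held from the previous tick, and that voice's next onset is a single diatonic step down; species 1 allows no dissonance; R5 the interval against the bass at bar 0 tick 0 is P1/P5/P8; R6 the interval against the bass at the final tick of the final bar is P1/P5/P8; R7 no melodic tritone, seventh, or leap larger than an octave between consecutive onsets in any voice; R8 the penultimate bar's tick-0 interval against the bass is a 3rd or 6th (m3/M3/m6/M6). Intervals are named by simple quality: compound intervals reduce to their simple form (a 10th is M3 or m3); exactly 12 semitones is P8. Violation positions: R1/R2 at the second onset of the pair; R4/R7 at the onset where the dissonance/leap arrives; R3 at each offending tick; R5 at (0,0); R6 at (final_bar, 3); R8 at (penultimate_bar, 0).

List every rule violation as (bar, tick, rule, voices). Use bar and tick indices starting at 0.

(0, 3, R7, (1,))
(3, 0, R1, (0, 1))
(3, 2, R7, (1,))
(3, 3, R7, (1,))
(4, 0, R2, (0, 1))
(4, 0, R7, (1,))
(6, 1, R4, (0, 1))
(7, 0, R2, (0, 1))

bar 0: v0=D3 v1=D4 downbeat P8
bar 1: v0=E3 v1=G3 downbeat m3
bar 2: v0=F3 v1=D4 downbeat M6
bar 3: v0=D3 v1=D4 downbeat P8
bar 4: v0=F3 v1=F4 downbeat P8
bar 5: v0=G3 v1=E4 downbeat M6
bar 6: v0=B3 v1=D4 downbeat m3
bar 7: v0=G3 v1=D4 downbeat P5
bar 8: v0=E3 v1=C4 downbeat m6
bar 9: v0=D3 v1=D4 downbeat P8
  -> R7 @ bar 0 tick 3 v(1,): F3->B3 leap 6st
  -> R1 @ bar 3 tick 0 v(0, 1): F3/F4 P8 -> D3/D4 P8 similar
  -> R7 @ bar 3 tick 2 v(1,): B3->F3 leap 6st
  -> R7 @ bar 3 tick 3 v(1,): F3->B3 leap 6st
  -> R2 @ bar 4 tick 0 v(0, 1): D3/B3 M6 -> F3/F4 P8 similar
  -> R7 @ bar 4 tick 0 v(1,): B3->F4 leap 6st
  -> R4 @ bar 6 tick 1 v(0, 1): B3/F4 TT untreated
  -> R2 @ bar 7 tick 0 v(0, 1): B3/F4 TT -> G3/D4 P5 similar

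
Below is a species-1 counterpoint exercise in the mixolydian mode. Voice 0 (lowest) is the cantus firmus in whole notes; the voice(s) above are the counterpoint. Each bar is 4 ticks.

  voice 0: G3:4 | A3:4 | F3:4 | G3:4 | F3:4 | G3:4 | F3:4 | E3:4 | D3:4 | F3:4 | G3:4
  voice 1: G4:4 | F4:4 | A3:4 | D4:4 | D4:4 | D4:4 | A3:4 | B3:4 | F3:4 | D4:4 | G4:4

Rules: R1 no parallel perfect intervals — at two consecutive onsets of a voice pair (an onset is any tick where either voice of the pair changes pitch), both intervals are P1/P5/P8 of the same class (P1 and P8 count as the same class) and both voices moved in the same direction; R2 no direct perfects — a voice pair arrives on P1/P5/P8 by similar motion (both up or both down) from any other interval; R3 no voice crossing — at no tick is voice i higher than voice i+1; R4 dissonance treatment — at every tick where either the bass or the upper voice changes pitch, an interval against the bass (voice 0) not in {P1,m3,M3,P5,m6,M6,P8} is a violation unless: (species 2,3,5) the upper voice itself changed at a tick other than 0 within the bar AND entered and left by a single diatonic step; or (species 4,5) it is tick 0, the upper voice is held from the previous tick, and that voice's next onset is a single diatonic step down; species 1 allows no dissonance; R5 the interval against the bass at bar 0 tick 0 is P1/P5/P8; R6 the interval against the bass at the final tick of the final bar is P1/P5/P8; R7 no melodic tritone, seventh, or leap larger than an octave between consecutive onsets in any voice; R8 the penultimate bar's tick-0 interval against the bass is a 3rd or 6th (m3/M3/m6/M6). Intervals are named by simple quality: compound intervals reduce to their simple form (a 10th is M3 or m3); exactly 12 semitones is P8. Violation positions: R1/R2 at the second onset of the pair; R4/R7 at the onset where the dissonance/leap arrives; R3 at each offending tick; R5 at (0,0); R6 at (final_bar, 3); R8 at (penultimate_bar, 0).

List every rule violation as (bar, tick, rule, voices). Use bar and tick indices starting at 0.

bar 0: v0=G3 v1=G4 downbeat P8
bar 1: v0=A3 v1=F4 downbeat m6
bar 2: v0=F3 v1=A3 downbeat M3
bar 3: v0=G3 v1=D4 downbeat P5
bar 4: v0=F3 v1=D4 downbeat M6
bar 5: v0=G3 v1=D4 downbeat P5
bar 6: v0=F3 v1=A3 downbeat M3
bar 7: v0=E3 v1=B3 downbeat P5
bar 8: v0=D3 v1=F3 downbeat m3
bar 9: v0=F3 v1=D4 downbeat M6
bar 10: v0=G3 v1=G4 downbeat P8
  -> R2 @ bar 3 tick 0 v(0, 1): F3/A3 M3 -> G3/D4 P5 similar
  -> R7 @ bar 8 tick 0 v(1,): B3->F3 leap 6st
  -> R2 @ bar 10 tick 0 v(0, 1): F3/D4 M6 -> G3/G4 P8 similar

(3, 0, R2, (0, 1))
(8, 0, R7, (1,))
(10, 0, R2, (0, 1))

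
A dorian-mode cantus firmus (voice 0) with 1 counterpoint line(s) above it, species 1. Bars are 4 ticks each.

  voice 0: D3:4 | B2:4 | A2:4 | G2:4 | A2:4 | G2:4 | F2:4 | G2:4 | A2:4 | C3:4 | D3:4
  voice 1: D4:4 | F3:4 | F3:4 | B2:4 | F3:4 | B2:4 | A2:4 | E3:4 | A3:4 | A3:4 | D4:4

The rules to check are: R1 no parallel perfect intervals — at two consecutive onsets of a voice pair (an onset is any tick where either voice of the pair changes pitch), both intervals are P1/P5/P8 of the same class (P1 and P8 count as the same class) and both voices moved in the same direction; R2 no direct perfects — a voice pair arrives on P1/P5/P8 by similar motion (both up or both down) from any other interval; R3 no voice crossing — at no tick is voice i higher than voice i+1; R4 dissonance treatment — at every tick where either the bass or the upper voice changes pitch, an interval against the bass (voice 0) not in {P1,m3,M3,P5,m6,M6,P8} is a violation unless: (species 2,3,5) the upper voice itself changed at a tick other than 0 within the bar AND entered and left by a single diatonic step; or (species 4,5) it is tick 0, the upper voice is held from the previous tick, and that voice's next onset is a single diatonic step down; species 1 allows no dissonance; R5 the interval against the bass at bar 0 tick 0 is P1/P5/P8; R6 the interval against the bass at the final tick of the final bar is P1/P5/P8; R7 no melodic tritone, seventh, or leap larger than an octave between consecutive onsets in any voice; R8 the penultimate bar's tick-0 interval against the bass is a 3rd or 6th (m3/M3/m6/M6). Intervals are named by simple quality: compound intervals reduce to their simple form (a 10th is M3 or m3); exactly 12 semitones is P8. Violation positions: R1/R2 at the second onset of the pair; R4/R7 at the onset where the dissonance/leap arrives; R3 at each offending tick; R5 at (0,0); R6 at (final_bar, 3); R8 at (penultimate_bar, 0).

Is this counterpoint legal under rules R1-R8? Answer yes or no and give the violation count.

No (6 violations)

bar 0: v0=D3 v1=D4 (P8)
bar 1: v0=B2 v1=F3 (TT)
bar 2: v0=A2 v1=F3 (m6)
bar 3: v0=G2 v1=B2 (M3)
bar 4: v0=A2 v1=F3 (m6)
bar 5: v0=G2 v1=B2 (M3)
bar 6: v0=F2 v1=A2 (M3)
bar 7: v0=G2 v1=E3 (M6)
bar 8: v0=A2 v1=A3 (P8)
bar 9: v0=C3 v1=A3 (M6)
bar 10: v0=D3 v1=D4 (P8)
  R4 @ bar1.0: B2/F3 TT untreated
  R7 @ bar3.0: F3->B2 leap 6st
  R7 @ bar4.0: B2->F3 leap 6st
  R7 @ bar5.0: F3->B2 leap 6st
  R2 @ bar8.0: G2/E3 M6 -> A2/A3 P8 similar
  R2 @ bar10.0: C3/A3 M6 -> D3/D4 P8 similar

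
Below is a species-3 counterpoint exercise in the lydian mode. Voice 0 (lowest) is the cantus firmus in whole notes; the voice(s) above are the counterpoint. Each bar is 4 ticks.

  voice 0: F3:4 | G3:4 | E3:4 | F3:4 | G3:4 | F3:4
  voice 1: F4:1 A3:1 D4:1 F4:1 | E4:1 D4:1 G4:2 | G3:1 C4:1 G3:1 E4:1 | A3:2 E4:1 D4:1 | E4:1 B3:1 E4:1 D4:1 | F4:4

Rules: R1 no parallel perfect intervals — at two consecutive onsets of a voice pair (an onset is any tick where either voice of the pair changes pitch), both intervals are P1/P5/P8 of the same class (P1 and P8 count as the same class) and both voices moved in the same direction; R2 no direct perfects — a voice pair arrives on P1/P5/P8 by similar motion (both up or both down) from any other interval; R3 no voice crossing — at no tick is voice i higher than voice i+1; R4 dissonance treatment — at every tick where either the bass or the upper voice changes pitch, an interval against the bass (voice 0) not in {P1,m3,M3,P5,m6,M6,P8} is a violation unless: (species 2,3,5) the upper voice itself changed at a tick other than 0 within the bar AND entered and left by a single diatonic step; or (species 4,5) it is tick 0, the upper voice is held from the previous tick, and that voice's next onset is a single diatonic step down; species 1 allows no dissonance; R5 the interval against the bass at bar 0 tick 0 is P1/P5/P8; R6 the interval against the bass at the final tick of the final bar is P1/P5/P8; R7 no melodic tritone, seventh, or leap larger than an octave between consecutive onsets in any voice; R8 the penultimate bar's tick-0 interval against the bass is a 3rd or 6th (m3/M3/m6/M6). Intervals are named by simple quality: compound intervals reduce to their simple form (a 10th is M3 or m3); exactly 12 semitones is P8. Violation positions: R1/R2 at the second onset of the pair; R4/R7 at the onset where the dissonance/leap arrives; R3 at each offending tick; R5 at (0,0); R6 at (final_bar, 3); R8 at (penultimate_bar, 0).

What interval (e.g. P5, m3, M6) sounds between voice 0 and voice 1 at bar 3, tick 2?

M7

voice 0=F3 voice 1=E4 -> M7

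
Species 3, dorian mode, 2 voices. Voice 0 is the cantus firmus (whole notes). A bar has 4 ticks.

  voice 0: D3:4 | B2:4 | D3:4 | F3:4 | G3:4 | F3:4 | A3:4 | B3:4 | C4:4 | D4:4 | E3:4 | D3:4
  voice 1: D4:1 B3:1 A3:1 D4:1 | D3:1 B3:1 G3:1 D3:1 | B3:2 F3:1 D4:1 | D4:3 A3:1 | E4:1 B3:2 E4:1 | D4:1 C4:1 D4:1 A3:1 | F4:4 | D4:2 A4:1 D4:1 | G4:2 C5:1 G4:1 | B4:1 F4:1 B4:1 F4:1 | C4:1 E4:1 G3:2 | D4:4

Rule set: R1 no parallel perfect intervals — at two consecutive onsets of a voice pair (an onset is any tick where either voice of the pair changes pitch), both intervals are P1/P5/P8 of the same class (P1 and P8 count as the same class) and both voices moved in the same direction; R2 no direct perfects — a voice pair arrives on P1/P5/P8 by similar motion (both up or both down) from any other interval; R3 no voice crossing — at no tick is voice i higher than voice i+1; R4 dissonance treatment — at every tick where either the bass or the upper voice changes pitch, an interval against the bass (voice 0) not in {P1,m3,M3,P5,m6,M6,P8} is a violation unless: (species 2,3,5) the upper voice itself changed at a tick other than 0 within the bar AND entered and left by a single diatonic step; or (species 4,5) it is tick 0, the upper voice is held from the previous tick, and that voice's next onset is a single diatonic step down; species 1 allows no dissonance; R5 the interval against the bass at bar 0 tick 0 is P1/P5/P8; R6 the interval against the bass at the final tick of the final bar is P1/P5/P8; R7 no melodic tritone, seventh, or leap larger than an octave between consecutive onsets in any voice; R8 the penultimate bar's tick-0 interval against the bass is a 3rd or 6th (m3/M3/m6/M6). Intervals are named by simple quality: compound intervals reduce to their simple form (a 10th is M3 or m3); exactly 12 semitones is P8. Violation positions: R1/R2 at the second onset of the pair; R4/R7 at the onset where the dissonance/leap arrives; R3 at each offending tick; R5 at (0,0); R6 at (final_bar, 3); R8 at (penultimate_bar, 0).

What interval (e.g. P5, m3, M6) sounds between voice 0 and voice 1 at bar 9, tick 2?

M6

voice 0=D4 voice 1=B4 -> M6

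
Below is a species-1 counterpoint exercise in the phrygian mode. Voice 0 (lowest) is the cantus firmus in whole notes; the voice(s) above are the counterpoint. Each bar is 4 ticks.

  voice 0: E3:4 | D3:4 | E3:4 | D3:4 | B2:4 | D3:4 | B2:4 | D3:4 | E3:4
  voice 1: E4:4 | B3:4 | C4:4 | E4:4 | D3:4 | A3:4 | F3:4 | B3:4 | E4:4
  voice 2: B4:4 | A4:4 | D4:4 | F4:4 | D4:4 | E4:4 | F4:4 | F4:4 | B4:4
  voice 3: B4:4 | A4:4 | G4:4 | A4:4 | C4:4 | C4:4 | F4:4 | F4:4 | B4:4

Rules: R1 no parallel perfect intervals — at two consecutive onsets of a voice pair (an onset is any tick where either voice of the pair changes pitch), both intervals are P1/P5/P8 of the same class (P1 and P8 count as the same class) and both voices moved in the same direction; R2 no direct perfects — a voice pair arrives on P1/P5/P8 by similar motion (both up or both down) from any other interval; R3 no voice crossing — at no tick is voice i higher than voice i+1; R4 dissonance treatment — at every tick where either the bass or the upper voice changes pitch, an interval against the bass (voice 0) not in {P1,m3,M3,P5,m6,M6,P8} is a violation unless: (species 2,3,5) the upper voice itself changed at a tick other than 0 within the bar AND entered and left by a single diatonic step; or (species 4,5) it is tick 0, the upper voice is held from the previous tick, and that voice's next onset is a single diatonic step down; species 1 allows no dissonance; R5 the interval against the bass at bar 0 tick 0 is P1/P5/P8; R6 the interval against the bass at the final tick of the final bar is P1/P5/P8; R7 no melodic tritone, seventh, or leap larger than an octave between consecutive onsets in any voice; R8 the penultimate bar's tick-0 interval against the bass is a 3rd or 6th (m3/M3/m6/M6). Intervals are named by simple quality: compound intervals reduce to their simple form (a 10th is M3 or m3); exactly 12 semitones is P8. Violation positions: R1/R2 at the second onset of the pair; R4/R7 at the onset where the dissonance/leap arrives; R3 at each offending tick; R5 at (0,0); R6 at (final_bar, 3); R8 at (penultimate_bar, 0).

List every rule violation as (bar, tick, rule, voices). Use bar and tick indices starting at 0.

(1, 0, R1, (0, 2))
(1, 0, R1, (0, 3))
(1, 0, R1, (2, 3))
(2, 0, R4, (0, 2))
(3, 0, R4, (0, 1))
(4, 0, R2, (1, 2))
(4, 0, R3, (2, 3))
(4, 0, R4, (0, 3))
(4, 0, R7, (1,))
(4, 1, R3, (2, 3))
(4, 2, R3, (2, 3))
(4, 3, R3, (2, 3))
(5, 0, R2, (0, 1))
(5, 0, R2, (1, 2))
(5, 0, R3, (2, 3))
(5, 0, R4, (0, 2))
(5, 0, R4, (0, 3))
(5, 1, R3, (2, 3))
(5, 2, R3, (2, 3))
(5, 3, R3, (2, 3))
(6, 0, R2, (2, 3))
(6, 0, R4, (0, 1))
(6, 0, R4, (0, 2))
(6, 0, R4, (0, 3))
(7, 0, R7, (1,))
(8, 0, R1, (2, 3))
(8, 0, R2, (0, 1))
(8, 0, R2, (0, 2))
(8, 0, R2, (0, 3))
(8, 0, R2, (1, 2))
(8, 0, R2, (1, 3))
(8, 0, R7, (2,))
(8, 0, R7, (3,))

bar 0: v0=E3 v1=E4 v2=B4 v3=B4 downbeat P5
bar 1: v0=D3 v1=B3 v2=A4 v3=A4 downbeat P5
bar 2: v0=E3 v1=C4 v2=D4 v3=G4 downbeat m3
bar 3: v0=D3 v1=E4 v2=F4 v3=A4 downbeat P5
bar 4: v0=B2 v1=D3 v2=D4 v3=C4 downbeat m2
bar 5: v0=D3 v1=A3 v2=E4 v3=C4 downbeat m7
bar 6: v0=B2 v1=F3 v2=F4 v3=F4 downbeat TT
bar 7: v0=D3 v1=B3 v2=F4 v3=F4 downbeat m3
bar 8: v0=E3 v1=E4 v2=B4 v3=B4 downbeat P5
  -> R1 @ bar 1 tick 0 v(0, 2): E3/B4 P5 -> D3/A4 P5 similar
  -> R1 @ bar 1 tick 0 v(0, 3): E3/B4 P5 -> D3/A4 P5 similar
  -> R1 @ bar 1 tick 0 v(2, 3): B4/B4 P1 -> A4/A4 P1 similar
  -> R4 @ bar 2 tick 0 v(0, 2): E3/D4 m7 untreated
  -> R4 @ bar 3 tick 0 v(0, 1): D3/E4 M2 untreated
  -> R2 @ bar 4 tick 0 v(1, 2): E4/F4 m2 -> D3/D4 P8 similar
  -> R3 @ bar 4 tick 0 v(2, 3): D4 above C4
  -> R4 @ bar 4 tick 0 v(0, 3): B2/C4 m2 untreated
  -> R7 @ bar 4 tick 0 v(1,): E4->D3 leap 14st
  -> R3 @ bar 4 tick 1 v(2, 3): D4 above C4
  -> R3 @ bar 4 tick 2 v(2, 3): D4 above C4
  -> R3 @ bar 4 tick 3 v(2, 3): D4 above C4
  -> R2 @ bar 5 tick 0 v(0, 1): B2/D3 m3 -> D3/A3 P5 similar
  -> R2 @ bar 5 tick 0 v(1, 2): D3/D4 P8 -> A3/E4 P5 similar
  -> R3 @ bar 5 tick 0 v(2, 3): E4 above C4
  -> R4 @ bar 5 tick 0 v(0, 2): D3/E4 M2 untreated
  -> R4 @ bar 5 tick 0 v(0, 3): D3/C4 m7 untreated
  -> R3 @ bar 5 tick 1 v(2, 3): E4 above C4
  -> R3 @ bar 5 tick 2 v(2, 3): E4 above C4
  -> R3 @ bar 5 tick 3 v(2, 3): E4 above C4
  -> R2 @ bar 6 tick 0 v(2, 3): E4/C4 M3 -> F4/F4 P1 similar
  -> R4 @ bar 6 tick 0 v(0, 1): B2/F3 TT untreated
  -> R4 @ bar 6 tick 0 v(0, 2): B2/F4 TT untreated
  -> R4 @ bar 6 tick 0 v(0, 3): B2/F4 TT untreated
  -> R7 @ bar 7 tick 0 v(1,): F3->B3 leap 6st
  -> R1 @ bar 8 tick 0 v(2, 3): F4/F4 P1 -> B4/B4 P1 similar
  -> R2 @ bar 8 tick 0 v(0, 1): D3/B3 M6 -> E3/E4 P8 similar
  -> R2 @ bar 8 tick 0 v(0, 2): D3/F4 m3 -> E3/B4 P5 similar
  -> R2 @ bar 8 tick 0 v(0, 3): D3/F4 m3 -> E3/B4 P5 similar
  -> R2 @ bar 8 tick 0 v(1, 2): B3/F4 TT -> E4/B4 P5 similar
  -> R2 @ bar 8 tick 0 v(1, 3): B3/F4 TT -> E4/B4 P5 similar
  -> R7 @ bar 8 tick 0 v(2,): F4->B4 leap 6st
  -> R7 @ bar 8 tick 0 v(3,): F4->B4 leap 6st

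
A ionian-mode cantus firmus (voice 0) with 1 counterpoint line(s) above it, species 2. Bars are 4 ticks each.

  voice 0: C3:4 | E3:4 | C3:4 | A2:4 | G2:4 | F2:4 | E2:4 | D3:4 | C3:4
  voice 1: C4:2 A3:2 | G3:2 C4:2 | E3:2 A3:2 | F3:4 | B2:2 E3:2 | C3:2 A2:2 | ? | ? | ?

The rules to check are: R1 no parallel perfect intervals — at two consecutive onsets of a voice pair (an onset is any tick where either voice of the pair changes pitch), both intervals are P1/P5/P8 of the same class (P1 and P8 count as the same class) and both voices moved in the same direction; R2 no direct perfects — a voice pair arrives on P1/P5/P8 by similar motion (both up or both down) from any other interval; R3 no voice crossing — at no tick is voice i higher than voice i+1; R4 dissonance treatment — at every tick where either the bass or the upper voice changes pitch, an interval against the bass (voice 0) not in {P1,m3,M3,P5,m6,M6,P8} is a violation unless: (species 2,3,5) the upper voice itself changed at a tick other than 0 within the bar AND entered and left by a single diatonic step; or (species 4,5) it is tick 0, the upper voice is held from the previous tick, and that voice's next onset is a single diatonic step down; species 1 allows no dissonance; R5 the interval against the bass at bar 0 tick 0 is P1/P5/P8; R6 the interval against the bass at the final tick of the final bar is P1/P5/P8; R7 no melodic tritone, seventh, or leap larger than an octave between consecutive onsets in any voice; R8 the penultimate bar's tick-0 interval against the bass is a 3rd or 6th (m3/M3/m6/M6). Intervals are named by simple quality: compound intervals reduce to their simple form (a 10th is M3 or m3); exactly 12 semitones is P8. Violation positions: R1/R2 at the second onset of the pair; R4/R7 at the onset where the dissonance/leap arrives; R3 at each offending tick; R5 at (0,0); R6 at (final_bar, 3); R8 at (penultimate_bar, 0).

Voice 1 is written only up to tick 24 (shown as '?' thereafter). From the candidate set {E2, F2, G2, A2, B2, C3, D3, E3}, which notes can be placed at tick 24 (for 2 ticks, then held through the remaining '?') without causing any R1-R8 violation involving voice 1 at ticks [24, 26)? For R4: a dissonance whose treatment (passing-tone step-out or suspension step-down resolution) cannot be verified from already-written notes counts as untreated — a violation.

E2: violates R2
F2: violates R4
G2: legal
A2: violates R4
B2: legal
C3: legal
D3: violates R4
E3: legal

{B2, C3, E3, G2}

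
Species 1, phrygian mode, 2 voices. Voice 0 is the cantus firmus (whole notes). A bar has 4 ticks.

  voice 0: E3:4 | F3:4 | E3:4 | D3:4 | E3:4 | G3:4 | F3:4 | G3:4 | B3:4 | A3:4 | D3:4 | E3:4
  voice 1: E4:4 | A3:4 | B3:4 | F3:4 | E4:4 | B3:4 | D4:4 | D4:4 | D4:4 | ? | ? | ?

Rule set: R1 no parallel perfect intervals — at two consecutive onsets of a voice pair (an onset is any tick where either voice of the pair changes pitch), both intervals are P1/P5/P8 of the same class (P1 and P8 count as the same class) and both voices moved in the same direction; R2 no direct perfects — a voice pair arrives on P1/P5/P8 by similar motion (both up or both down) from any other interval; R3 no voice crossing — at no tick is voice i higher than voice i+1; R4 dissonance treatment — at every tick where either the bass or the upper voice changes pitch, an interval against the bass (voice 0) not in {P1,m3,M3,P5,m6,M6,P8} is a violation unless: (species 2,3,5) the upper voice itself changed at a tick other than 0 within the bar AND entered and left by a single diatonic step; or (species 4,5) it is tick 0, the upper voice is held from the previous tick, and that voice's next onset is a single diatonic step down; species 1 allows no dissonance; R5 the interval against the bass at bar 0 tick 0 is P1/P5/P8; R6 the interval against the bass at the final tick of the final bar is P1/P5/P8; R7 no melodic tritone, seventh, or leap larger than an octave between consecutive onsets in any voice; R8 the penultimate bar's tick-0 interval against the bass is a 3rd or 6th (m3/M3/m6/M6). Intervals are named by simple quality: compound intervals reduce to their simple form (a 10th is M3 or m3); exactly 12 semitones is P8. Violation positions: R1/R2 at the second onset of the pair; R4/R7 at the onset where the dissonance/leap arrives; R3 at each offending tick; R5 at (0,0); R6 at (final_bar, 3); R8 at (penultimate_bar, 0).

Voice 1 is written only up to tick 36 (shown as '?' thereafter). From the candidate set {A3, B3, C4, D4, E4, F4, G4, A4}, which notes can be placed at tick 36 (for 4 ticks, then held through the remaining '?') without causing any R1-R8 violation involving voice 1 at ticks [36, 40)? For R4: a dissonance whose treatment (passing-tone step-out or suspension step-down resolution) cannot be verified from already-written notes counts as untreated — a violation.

{A4, C4, E4, F4}

A3: violates R2
B3: violates R4
C4: legal
D4: violates R4
E4: legal
F4: legal
G4: violates R4
A4: legal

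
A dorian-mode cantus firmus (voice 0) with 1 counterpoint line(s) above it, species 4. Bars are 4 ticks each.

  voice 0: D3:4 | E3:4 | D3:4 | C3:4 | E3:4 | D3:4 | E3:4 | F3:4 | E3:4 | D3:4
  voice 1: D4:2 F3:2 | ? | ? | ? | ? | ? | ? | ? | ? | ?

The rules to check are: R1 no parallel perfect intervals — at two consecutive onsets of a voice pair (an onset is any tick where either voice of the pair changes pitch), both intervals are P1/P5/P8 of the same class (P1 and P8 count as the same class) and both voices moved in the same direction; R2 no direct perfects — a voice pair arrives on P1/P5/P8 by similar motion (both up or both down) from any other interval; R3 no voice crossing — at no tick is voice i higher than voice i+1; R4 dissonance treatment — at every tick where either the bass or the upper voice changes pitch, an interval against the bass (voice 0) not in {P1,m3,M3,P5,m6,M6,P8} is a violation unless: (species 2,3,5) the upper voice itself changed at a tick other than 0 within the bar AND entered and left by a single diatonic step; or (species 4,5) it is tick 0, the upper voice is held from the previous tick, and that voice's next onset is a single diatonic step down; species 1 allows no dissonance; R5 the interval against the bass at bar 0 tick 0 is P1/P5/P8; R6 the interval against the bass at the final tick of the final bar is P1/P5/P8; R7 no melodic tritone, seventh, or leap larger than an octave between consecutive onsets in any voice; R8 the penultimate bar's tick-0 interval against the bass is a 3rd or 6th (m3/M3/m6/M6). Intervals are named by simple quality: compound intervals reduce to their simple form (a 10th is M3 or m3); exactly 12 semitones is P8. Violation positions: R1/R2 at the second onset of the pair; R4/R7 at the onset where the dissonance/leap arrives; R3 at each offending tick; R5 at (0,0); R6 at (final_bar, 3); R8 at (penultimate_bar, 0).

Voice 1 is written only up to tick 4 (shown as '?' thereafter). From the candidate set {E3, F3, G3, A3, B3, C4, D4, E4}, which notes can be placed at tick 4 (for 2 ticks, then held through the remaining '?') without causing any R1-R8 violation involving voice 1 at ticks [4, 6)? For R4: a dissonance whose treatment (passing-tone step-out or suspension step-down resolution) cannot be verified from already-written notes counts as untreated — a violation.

{C4, E3, G3}

E3: legal
F3: violates R4
G3: legal
A3: violates R4
B3: violates R2,R7
C4: legal
D4: violates R4
E4: violates R2,R7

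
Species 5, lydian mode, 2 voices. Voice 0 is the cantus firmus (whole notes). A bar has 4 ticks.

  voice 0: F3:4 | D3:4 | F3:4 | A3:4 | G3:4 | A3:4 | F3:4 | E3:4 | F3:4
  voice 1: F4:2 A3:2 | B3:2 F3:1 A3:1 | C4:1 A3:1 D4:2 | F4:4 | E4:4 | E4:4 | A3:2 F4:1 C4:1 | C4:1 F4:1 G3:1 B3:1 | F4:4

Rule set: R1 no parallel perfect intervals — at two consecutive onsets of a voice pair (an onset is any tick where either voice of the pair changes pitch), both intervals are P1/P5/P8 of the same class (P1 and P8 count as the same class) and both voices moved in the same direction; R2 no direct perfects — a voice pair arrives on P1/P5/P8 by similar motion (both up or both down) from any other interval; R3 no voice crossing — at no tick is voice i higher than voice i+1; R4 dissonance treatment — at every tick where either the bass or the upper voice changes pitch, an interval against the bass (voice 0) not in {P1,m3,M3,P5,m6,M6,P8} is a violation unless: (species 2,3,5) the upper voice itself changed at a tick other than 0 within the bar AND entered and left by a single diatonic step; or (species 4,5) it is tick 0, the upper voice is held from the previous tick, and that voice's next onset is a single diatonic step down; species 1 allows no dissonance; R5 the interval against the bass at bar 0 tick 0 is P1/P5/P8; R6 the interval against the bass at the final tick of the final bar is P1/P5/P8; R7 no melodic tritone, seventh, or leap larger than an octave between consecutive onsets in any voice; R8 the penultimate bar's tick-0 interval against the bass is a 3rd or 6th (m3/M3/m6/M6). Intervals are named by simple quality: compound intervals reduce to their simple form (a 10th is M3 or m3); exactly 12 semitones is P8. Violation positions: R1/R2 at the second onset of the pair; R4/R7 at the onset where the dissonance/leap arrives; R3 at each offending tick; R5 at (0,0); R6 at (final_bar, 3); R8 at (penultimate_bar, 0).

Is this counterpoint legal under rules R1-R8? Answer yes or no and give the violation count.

No (6 violations)

bar 0: v0=F3 v1=F4 (P8)
bar 1: v0=D3 v1=B3 (M6)
bar 2: v0=F3 v1=C4 (P5)
bar 3: v0=A3 v1=F4 (m6)
bar 4: v0=G3 v1=E4 (M6)
bar 5: v0=A3 v1=E4 (P5)
bar 6: v0=F3 v1=A3 (M3)
bar 7: v0=E3 v1=C4 (m6)
bar 8: v0=F3 v1=F4 (P8)
  R7 @ bar1.2: B3->F3 leap 6st
  R1 @ bar2.0: D3/A3 P5 -> F3/C4 P5 similar
  R4 @ bar7.1: E3/F4 m2 untreated
  R7 @ bar7.2: F4->G3 leap 10st
  R2 @ bar8.0: E3/B3 P5 -> F3/F4 P8 similar
  R7 @ bar8.0: B3->F4 leap 6st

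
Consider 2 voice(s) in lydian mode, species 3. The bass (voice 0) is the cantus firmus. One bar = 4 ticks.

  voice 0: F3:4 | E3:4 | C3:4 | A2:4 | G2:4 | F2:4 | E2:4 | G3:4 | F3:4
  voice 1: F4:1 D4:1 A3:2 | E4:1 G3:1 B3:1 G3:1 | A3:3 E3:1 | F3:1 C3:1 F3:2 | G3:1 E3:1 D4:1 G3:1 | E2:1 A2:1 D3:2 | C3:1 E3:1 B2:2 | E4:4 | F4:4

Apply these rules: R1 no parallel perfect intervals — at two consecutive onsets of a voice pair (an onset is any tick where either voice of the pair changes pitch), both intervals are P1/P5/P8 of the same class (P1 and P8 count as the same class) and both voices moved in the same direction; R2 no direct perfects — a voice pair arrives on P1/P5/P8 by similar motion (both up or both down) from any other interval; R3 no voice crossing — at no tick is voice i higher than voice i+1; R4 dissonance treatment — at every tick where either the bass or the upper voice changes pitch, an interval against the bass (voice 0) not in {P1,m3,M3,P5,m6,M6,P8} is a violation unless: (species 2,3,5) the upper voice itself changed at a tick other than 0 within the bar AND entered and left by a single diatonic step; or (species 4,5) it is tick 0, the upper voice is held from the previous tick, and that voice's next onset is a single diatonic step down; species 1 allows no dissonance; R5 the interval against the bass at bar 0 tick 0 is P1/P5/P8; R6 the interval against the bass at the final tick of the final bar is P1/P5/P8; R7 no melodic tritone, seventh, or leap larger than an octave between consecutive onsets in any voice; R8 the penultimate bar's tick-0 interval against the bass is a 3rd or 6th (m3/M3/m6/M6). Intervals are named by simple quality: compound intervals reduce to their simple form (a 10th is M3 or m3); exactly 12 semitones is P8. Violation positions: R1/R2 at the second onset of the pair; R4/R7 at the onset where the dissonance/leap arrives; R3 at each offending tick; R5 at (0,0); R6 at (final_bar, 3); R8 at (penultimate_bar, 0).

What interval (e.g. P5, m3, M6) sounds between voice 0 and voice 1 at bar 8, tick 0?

voice 0=F3 voice 1=F4 -> P8

P8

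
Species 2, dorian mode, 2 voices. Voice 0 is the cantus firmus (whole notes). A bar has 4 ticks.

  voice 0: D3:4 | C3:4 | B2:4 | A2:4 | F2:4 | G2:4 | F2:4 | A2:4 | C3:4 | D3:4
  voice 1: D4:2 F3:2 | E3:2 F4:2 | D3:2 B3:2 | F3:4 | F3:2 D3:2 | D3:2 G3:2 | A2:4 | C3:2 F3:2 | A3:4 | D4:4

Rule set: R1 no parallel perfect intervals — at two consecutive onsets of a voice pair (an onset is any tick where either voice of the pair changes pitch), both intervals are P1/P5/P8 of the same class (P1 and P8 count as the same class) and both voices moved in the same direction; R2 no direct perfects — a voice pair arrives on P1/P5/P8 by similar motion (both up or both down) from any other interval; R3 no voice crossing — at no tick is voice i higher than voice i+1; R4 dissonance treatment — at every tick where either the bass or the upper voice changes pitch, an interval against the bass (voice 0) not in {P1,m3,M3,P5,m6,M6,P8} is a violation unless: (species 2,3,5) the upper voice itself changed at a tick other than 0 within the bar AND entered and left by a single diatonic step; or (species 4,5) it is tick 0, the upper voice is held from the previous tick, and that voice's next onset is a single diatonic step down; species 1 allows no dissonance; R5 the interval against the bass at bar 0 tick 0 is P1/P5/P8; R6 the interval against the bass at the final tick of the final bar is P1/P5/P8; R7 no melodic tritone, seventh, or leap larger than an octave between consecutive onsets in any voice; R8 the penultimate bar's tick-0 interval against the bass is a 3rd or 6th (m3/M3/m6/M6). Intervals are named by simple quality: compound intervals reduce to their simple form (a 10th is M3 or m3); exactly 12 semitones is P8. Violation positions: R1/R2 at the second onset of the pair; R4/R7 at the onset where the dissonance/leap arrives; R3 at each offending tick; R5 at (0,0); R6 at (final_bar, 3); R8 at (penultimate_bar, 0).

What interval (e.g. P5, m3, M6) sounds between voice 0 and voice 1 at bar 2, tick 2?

voice 0=B2 voice 1=B3 -> P8

P8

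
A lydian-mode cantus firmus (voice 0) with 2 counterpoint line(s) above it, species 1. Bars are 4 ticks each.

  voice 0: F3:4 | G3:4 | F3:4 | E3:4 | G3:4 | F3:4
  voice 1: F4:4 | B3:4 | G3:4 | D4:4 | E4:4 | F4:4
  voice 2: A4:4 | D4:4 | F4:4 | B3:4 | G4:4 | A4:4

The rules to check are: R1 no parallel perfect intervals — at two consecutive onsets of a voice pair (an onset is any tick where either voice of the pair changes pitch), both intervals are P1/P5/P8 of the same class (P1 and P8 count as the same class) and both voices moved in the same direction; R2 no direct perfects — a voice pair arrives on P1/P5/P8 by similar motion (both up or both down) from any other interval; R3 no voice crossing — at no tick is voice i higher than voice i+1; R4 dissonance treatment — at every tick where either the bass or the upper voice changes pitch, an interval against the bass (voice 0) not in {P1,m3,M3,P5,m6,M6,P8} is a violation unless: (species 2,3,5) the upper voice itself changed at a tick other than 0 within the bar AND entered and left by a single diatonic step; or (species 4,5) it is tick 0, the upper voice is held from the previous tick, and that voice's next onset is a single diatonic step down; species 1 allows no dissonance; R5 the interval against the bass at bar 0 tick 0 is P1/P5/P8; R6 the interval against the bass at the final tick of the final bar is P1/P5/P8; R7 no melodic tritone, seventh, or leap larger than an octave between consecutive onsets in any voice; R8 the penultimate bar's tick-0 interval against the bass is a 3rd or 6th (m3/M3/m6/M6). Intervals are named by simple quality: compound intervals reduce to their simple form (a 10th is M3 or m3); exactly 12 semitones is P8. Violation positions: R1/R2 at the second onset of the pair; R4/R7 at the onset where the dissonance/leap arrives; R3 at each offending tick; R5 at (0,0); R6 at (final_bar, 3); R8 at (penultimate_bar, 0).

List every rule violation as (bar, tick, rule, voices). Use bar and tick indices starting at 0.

(0, 0, R5, (0, 2))
(1, 0, R7, (1,))
(2, 0, R4, (0, 1))
(3, 0, R2, (0, 2))
(3, 0, R3, (1, 2))
(3, 0, R4, (0, 1))
(3, 0, R7, (2,))
(3, 1, R3, (1, 2))
(3, 2, R3, (1, 2))
(3, 3, R3, (1, 2))
(4, 0, R2, (0, 2))
(4, 0, R8, (0, 2))
(5, 3, R6, (0, 2))

bar 0: v0=F3 v1=F4 v2=A4 downbeat M3
bar 1: v0=G3 v1=B3 v2=D4 downbeat P5
bar 2: v0=F3 v1=G3 v2=F4 downbeat P8
bar 3: v0=E3 v1=D4 v2=B3 downbeat P5
bar 4: v0=G3 v1=E4 v2=G4 downbeat P8
bar 5: v0=F3 v1=F4 v2=A4 downbeat M3
  -> R5 @ bar 0 tick 0 v(0, 2): opens on M3
  -> R7 @ bar 1 tick 0 v(1,): F4->B3 leap 6st
  -> R4 @ bar 2 tick 0 v(0, 1): F3/G3 M2 untreated
  -> R2 @ bar 3 tick 0 v(0, 2): F3/F4 P8 -> E3/B3 P5 similar
  -> R3 @ bar 3 tick 0 v(1, 2): D4 above B3
  -> R4 @ bar 3 tick 0 v(0, 1): E3/D4 m7 untreated
  -> R7 @ bar 3 tick 0 v(2,): F4->B3 leap 6st
  -> R3 @ bar 3 tick 1 v(1, 2): D4 above B3
  -> R3 @ bar 3 tick 2 v(1, 2): D4 above B3
  -> R3 @ bar 3 tick 3 v(1, 2): D4 above B3
  -> R2 @ bar 4 tick 0 v(0, 2): E3/B3 P5 -> G3/G4 P8 similar
  -> R8 @ bar 4 tick 0 v(0, 2): penult P8 not 3rd/6th
  -> R6 @ bar 5 tick 3 v(0, 2): closes on M3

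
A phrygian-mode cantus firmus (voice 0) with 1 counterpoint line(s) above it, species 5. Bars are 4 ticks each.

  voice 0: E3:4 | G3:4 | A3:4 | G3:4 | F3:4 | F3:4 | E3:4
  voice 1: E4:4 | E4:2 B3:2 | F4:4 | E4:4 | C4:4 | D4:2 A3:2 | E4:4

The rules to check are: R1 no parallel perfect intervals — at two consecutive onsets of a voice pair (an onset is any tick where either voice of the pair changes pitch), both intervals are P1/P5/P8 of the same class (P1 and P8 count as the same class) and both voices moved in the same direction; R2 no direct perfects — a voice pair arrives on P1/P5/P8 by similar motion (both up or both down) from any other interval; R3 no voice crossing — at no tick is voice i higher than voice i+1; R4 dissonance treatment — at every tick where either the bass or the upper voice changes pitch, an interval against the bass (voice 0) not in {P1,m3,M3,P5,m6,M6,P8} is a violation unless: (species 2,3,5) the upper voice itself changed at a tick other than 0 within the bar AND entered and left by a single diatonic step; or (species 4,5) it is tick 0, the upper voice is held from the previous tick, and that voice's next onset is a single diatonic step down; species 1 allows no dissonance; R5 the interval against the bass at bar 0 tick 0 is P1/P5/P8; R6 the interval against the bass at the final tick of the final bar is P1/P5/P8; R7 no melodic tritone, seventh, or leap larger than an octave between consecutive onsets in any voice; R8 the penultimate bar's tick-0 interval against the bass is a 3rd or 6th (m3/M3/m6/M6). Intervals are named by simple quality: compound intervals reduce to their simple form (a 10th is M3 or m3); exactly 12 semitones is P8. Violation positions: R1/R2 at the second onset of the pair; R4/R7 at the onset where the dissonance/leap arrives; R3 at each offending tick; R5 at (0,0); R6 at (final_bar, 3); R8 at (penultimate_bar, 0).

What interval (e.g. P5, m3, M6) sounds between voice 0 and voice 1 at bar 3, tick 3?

M6

voice 0=G3 voice 1=E4 -> M6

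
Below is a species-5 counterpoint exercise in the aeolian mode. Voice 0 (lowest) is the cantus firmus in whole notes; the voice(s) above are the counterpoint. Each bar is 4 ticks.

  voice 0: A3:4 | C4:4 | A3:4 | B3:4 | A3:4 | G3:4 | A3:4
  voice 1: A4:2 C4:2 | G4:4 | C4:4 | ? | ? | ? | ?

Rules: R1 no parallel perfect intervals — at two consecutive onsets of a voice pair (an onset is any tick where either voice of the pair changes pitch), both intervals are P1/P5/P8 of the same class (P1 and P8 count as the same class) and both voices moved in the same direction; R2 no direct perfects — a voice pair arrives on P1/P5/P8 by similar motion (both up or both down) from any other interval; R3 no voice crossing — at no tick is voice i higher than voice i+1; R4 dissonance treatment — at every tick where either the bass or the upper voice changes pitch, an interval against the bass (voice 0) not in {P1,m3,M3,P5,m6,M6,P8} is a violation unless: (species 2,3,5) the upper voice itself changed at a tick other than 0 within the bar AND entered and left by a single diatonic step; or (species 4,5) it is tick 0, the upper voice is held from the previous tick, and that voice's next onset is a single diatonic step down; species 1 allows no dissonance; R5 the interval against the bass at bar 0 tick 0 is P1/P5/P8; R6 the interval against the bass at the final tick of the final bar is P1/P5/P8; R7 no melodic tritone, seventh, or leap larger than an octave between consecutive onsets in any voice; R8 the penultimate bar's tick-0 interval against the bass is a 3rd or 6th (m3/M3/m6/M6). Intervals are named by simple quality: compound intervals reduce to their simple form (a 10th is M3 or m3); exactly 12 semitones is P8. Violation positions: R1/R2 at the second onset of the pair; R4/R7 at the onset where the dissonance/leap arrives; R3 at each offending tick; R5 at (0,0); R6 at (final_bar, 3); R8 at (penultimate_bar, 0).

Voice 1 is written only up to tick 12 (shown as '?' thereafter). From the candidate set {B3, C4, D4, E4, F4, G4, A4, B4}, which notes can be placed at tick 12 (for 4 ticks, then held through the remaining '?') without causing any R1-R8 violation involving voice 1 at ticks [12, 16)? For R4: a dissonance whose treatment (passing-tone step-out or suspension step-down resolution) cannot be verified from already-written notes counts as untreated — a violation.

B3: legal
C4: violates R4
D4: legal
E4: violates R4
F4: violates R4
G4: legal
A4: violates R4
B4: violates R2,R7

{B3, D4, G4}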